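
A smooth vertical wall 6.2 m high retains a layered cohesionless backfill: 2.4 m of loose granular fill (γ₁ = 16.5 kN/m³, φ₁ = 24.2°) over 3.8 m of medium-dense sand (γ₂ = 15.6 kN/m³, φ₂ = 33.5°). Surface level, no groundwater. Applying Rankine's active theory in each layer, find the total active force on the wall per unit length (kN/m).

K_a1 = tan²(45°−24.2°/2) = 0.4185; K_a2 = tan²(45°−33.5°/2) = 0.2887.
Layer 1: σ at base = K_a1 γ₁ h₁ = 16.57 kPa; P₁ = ½×16.57×2.4 = 19.89.
Layer 2: σ_v at top = γ₁h₁ = 39.60; σ_h top = K_a2×39.60 = 11.43; σ_h base = K_a2×(39.60+15.6×3.8) = 28.55.
P₂ = ½(11.43+28.55)×3.8 = 75.96. Total P_a = 19.89+75.96 = 95.85 kN/m.

95.9 kN/m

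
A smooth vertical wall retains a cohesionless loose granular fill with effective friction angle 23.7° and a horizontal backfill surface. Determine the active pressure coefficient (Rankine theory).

0.427

K_a = tan²(45° − φ/2) = tan²(33.15°) = 0.4266.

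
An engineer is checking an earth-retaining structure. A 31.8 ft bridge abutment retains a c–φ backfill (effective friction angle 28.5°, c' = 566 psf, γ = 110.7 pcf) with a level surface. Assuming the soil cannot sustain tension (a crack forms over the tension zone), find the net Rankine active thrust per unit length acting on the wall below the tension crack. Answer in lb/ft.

K_a = 0.3540; √K_a = 0.5949.
Tension-crack depth z_c = 2c/(γ√K_a) = 2×566/(110.7×0.5949) = 17.19 ft.
σ_a at base = K_a γ H − 2c√K_a = 0.3540×110.7×31.8 − 2×566×0.5949 = 572.5 psf.
P_a = ½ × 572.5 × (H − z_c) = 0.5×572.5×14.61 = 4183 lb/ft.

4180 lb/ft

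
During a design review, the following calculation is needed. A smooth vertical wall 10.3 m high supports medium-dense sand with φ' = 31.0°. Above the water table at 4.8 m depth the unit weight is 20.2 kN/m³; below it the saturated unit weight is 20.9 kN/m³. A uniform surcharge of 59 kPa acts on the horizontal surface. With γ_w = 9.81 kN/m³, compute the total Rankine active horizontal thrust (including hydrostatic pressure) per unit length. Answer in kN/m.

642 kN/m

K_a = tan²(45° − φ/2) = 0.3201.
γ' = 20.9 − 9.81 = 11.09 kN/m³. h₂ = H − d_w = 5.5 m.
σ'_h: at surface K_a·q = 18.89; at WT K_a(q+γd_w) = 49.92; at base K_a(q+γd_w+γ'h₂) = 69.45 kPa.
P₁ = ½(18.89+49.92)×4.8 = 165.1; P₂ = ½(49.92+69.45)×5.5 = 328.3; P_w = ½γ_w h₂² = 148.4.
Total = 165.1+328.3+148.4 = 641.8 kN/m.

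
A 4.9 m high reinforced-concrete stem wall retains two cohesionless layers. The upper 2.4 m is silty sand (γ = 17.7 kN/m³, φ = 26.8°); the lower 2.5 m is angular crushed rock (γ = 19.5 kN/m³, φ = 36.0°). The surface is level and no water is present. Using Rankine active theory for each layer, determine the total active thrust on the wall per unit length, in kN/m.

62.7 kN/m

K_a1 = tan²(45°−26.8°/2) = 0.3785; K_a2 = tan²(45°−36.0°/2) = 0.2596.
Layer 1: σ at base = K_a1 γ₁ h₁ = 16.08 kPa; P₁ = ½×16.08×2.4 = 19.29.
Layer 2: σ_v at top = γ₁h₁ = 42.48; σ_h top = K_a2×42.48 = 11.03; σ_h base = K_a2×(42.48+19.5×2.5) = 23.68.
P₂ = ½(11.03+23.68)×2.5 = 43.39. Total P_a = 19.29+43.39 = 62.68 kN/m.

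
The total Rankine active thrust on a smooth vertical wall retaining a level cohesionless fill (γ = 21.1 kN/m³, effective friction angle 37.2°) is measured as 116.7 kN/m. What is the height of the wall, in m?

K_a = 0.2464. P_a = ½ K_a γ H² ⇒ H = √(2P_a/(K_a γ)).
H = √(2×116.7/(0.2464×21.1)) = 6.700 m.

6.70 m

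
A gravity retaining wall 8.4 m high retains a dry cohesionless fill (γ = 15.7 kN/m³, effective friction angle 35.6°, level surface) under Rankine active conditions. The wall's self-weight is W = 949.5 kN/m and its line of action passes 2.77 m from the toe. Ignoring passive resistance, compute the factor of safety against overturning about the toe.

6.42

K_a = tan²(45° − 35.6°/2) = 0.2641.
P_a = ½K_aγH² = 0.5×0.2641×15.7×8.4² = 146.3 kN/m, acting at H/3 = 2.800 m above the base.
Overturning moment M_o = P_a × H/3 = 146.3 × 2.800 = 409.6.
Resisting moment M_r = W × 2.77 = 949.5 × 2.77 = 2630.
FS_overturning = M_r/M_o = 2630/409.6 = 6.421.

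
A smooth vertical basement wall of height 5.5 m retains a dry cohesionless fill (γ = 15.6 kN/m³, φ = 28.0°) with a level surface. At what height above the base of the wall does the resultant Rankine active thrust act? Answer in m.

K_a = 0.3610.
The pressure distribution is triangular, so the resultant acts at H/3 above the base = 5.5/3 = 1.833 m.

1.83 m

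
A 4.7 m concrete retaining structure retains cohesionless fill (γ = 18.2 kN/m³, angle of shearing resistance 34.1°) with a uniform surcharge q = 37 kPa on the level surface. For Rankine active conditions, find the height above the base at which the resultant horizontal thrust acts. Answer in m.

K_a = 0.2815.
Triangular part P₁ = ½K_aγH² = 56.59 at H/3 = 1.567 m; rectangular part P₂ = K_a q H = 48.96 at H/2 = 2.350 m.
ȳ = (P₁·1.567 + P₂·2.350)/(P₁+P₂) = 1.930 m.

1.93 m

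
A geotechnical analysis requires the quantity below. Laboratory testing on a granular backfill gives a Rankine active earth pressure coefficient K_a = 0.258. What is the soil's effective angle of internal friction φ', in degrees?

K_a = tan²(45° − φ/2) ⇒ 45° − φ/2 = arctan(√0.258) = 26.93°.
φ = 2(45° − 26.93°) = 36.14°.

36.1°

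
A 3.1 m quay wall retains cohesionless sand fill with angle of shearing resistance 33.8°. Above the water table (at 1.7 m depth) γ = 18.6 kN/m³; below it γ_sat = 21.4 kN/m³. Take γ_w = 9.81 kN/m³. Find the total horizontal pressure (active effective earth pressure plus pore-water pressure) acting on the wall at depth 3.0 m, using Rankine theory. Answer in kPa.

K_a = (1 − sin φ)/(1 + sin φ) = 0.2851.
γ' = 21.4 − 9.81 = 11.59 kN/m³.
Effective vertical stress at 3.0 m: σ'_v = 18.6×1.7 + 11.59×1.30 = 46.69 kPa.
σ'_h = K_a σ'_v = 0.2851 × 46.69 = 13.31 kPa; u = γ_w × 1.30 = 12.75 kPa.
Total σ_h = 13.31 + 12.75 = 26.06 kPa.

26.1 kPa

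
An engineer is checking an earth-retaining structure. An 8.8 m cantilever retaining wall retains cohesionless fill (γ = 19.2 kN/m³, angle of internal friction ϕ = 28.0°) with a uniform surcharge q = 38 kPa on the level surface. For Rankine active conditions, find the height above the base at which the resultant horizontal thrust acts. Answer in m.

3.39 m

K_a = 0.3610.
Triangular part P₁ = ½K_aγH² = 268.4 at H/3 = 2.933 m; rectangular part P₂ = K_a q H = 120.7 at H/2 = 4.400 m.
ȳ = (P₁·2.933 + P₂·4.400)/(P₁+P₂) = 3.388 m.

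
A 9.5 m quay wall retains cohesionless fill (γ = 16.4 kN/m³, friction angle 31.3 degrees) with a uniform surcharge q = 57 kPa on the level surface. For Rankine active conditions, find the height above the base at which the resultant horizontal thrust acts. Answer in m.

3.84 m

K_a = 0.3162.
Triangular part P₁ = ½K_aγH² = 234.0 at H/3 = 3.167 m; rectangular part P₂ = K_a q H = 171.2 at H/2 = 4.750 m.
ȳ = (P₁·3.167 + P₂·4.750)/(P₁+P₂) = 3.836 m.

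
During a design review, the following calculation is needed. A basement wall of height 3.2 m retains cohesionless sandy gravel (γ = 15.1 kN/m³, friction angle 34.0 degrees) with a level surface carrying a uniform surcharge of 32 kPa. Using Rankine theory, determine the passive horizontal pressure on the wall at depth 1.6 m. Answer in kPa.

K_p = (1 + sin φ)/(1 − sin φ) = 3.537.
σ_v = γz + q = 15.1 × 1.6 + 32 = 56.16 kPa.
σ_h = K_p σ_v = 3.537 × 56.16 = 198.6 kPa.

199 kPa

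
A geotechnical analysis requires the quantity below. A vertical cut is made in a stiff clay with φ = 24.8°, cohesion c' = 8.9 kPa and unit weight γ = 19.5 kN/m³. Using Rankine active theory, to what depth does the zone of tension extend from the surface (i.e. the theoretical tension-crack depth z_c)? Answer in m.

K_a = tan²(45° − 24.8°/2) = 0.4090; √K_a = 0.6395.
The active pressure is zero where K_a γ z = 2c√K_a, so z_c = 2c/(γ√K_a) = 2×8.9/(19.5×0.6395) = 1.427 m.

1.43 m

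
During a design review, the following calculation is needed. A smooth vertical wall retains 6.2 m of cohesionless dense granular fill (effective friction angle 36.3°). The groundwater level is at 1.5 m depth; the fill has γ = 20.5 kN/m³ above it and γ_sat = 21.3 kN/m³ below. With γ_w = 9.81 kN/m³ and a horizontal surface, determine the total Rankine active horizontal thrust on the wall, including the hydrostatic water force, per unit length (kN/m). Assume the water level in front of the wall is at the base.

184 kN/m

K_a = tan²(45° − φ/2) = 0.2563.
γ' = 21.3 − 9.81 = 11.49 kN/m³. Depth below WT = 4.7 m.
σ'_h at WT = K_a γ d_w = 7.880 kPa; at base = 7.880 + K_a γ' × 4.7 = 21.72 kPa.
P₁ (0–1.5 m) = ½×7.880×1.5 = 5.910. P₂ (1.5–6.2 m) = ½(7.880+21.72)×4.7 = 69.56.
P_w = ½ γ_w h₂² = 0.5×9.81×4.7² = 108.4. Total = 5.910+69.56+108.4 = 183.8 kN/m.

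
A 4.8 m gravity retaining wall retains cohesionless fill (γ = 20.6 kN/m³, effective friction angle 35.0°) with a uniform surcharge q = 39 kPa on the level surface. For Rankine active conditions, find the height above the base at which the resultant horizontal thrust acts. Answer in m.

1.95 m

K_a = 0.2710.
Triangular part P₁ = ½K_aγH² = 64.31 at H/3 = 1.600 m; rectangular part P₂ = K_a q H = 50.73 at H/2 = 2.400 m.
ȳ = (P₁·1.600 + P₂·2.400)/(P₁+P₂) = 1.953 m.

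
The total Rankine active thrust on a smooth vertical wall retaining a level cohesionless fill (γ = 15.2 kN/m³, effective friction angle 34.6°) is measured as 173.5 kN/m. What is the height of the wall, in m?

9.10 m

K_a = 0.2756. P_a = ½ K_a γ H² ⇒ H = √(2P_a/(K_a γ)).
H = √(2×173.5/(0.2756×15.2)) = 9.101 m.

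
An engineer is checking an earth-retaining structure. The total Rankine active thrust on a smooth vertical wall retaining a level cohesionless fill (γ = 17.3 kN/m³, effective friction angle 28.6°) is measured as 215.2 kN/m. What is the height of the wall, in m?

K_a = 0.3525. P_a = ½ K_a γ H² ⇒ H = √(2P_a/(K_a γ)).
H = √(2×215.2/(0.3525×17.3)) = 8.400 m.

8.40 m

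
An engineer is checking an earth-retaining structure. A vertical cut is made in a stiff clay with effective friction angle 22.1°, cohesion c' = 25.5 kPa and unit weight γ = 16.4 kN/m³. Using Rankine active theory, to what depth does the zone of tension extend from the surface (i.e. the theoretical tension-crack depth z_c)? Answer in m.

4.62 m

K_a = tan²(45° − 22.1°/2) = 0.4533; √K_a = 0.6732.
The active pressure is zero where K_a γ z = 2c√K_a, so z_c = 2c/(γ√K_a) = 2×25.5/(16.4×0.6732) = 4.619 m.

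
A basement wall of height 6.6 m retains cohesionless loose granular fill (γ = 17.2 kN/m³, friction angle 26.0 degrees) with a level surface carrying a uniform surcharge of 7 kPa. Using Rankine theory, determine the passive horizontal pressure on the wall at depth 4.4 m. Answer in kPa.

212 kPa

K_p = (1 + sin φ)/(1 − sin φ) = 2.561.
σ_v = γz + q = 17.2 × 4.4 + 7 = 82.68 kPa.
σ_h = K_p σ_v = 2.561 × 82.68 = 211.7 kPa.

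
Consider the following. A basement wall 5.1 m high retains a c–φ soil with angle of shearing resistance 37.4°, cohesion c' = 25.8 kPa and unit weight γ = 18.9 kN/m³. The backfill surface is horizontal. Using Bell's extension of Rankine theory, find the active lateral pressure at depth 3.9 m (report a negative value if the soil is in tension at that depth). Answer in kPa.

-7.50 kPa

K_a = (1 − sin φ)/(1 + sin φ) = 0.2443.
σ_a = K_a γ z − 2c√K_a = 0.2443×18.9×3.9 − 2×25.8×0.4942 = -7.498 kPa.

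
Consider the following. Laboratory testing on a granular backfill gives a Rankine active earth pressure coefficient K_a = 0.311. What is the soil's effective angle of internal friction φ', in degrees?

31.7°

K_a = tan²(45° − φ/2) ⇒ 45° − φ/2 = arctan(√0.311) = 29.15°.
φ = 2(45° − 29.15°) = 31.71°.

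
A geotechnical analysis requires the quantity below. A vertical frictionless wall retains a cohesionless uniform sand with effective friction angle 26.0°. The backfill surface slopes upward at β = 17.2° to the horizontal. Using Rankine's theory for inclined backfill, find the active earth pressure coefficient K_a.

0.472

K_a = cos β · (cos β − √(cos²β − cos²φ)) / (cos β + √(cos²β − cos²φ)).
cos β = 0.9553, cos φ = 0.8988, √(cos²β − cos²φ) = 0.3236.
K_a = 0.9553 × (0.9553 − 0.3236)/(0.9553 + 0.3236) = 0.4718.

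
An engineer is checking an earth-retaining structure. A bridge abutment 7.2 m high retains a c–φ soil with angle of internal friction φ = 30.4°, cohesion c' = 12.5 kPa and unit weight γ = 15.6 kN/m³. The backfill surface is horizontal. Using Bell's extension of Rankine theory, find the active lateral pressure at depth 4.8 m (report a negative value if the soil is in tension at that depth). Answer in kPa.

10.2 kPa

K_a = (1 − sin φ)/(1 + sin φ) = 0.3280.
σ_a = K_a γ z − 2c√K_a = 0.3280×15.6×4.8 − 2×12.5×0.5727 = 10.24 kPa.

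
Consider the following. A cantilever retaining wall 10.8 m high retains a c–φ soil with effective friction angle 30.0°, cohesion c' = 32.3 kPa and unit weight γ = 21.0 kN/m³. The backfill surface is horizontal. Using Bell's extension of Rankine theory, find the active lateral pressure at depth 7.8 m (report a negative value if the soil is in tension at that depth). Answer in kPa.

17.3 kPa

K_a = (1 − sin φ)/(1 + sin φ) = 0.3333.
σ_a = K_a γ z − 2c√K_a = 0.3333×21.0×7.8 − 2×32.3×0.5774 = 17.30 kPa.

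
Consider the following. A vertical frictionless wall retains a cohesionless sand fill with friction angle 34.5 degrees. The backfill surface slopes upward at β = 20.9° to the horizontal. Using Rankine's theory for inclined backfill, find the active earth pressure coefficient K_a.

0.336

K_a = cos β · (cos β − √(cos²β − cos²φ)) / (cos β + √(cos²β − cos²φ)).
cos β = 0.9342, cos φ = 0.8241, √(cos²β − cos²φ) = 0.4399.
K_a = 0.9342 × (0.9342 − 0.4399)/(0.9342 + 0.4399) = 0.3360.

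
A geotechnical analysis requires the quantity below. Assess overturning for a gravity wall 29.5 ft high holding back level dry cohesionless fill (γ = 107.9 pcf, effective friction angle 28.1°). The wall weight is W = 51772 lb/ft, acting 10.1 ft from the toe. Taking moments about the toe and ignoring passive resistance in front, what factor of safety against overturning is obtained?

3.15

K_a = tan²(45° − 28.1°/2) = 0.3596.
P_a = ½K_aγH² = 0.5×0.3596×107.9×29.5² = 16880 lb/ft, acting at H/3 = 9.833 ft above the base.
Overturning moment M_o = P_a × H/3 = 16880 × 9.833 = 166000.
Resisting moment M_r = W × 10.1 = 51772 × 10.1 = 522900.
FS_overturning = M_r/M_o = 522900/166000 = 3.150.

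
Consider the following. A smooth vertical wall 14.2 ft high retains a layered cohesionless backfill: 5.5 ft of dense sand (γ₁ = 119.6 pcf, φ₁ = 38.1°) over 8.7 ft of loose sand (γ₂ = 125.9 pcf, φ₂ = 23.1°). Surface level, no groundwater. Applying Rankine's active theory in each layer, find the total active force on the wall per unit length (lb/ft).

5010 lb/ft

K_a1 = tan²(45°−38.1°/2) = 0.2368; K_a2 = tan²(45°−23.1°/2) = 0.4364.
Layer 1: σ at base = K_a1 γ₁ h₁ = 155.8 psf; P₁ = ½×155.8×5.5 = 428.4.
Layer 2: σ_v at top = γ₁h₁ = 657.8; σ_h top = K_a2×657.8 = 287.1; σ_h base = K_a2×(657.8+125.9×8.7) = 765.1.
P₂ = ½(287.1+765.1)×8.7 = 4577. Total P_a = 428.4+4577 = 5006 lb/ft.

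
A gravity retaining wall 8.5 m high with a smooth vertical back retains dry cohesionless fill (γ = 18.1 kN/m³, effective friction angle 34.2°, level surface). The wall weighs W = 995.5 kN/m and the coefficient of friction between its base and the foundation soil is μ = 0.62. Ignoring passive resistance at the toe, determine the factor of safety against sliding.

3.37

K_a = tan²(45° − 34.2°/2) = 0.2803.
P_a = ½K_aγH² = 0.5×0.2803×18.1×8.5² = 183.3 kN/m, acting at H/3 = 2.833 m above the base.
FS_sliding = μW / P_a = 0.62×995.5 / 183.3 = 3.367.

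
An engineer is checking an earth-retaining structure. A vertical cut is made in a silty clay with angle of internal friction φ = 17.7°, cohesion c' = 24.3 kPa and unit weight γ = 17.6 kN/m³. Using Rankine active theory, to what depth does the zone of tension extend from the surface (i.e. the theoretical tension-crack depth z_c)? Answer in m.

3.78 m

K_a = tan²(45° − 17.7°/2) = 0.5337; √K_a = 0.7306.
The active pressure is zero where K_a γ z = 2c√K_a, so z_c = 2c/(γ√K_a) = 2×24.3/(17.6×0.7306) = 3.780 m.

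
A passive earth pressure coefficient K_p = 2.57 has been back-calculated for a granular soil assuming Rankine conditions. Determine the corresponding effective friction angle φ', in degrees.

26.1°

K_p = (1+sin φ)/(1−sin φ) ⇒ sin φ = (K_p − 1)/(K_p + 1) = 0.4398.
φ = arcsin(0.4398) = 26.09°.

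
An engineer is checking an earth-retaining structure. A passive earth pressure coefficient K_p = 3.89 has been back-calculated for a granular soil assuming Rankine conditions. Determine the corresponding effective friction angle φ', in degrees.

36.2°

K_p = (1+sin φ)/(1−sin φ) ⇒ sin φ = (K_p − 1)/(K_p + 1) = 0.5910.
φ = arcsin(0.5910) = 36.23°.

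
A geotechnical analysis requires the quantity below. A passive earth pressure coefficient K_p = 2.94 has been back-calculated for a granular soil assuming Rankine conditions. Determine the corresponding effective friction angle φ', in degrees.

K_p = (1+sin φ)/(1−sin φ) ⇒ sin φ = (K_p − 1)/(K_p + 1) = 0.4924.
φ = arcsin(0.4924) = 29.50°.

29.5°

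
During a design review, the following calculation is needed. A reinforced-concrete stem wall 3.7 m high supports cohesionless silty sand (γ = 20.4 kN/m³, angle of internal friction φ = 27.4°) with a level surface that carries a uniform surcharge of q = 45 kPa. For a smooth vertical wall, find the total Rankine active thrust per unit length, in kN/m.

K_a = tan²(45° − φ/2) = 0.3697.
Soil triangle: ½ K_a γ H² = 0.5×0.3697×20.4×3.7² = 51.62 kN/m.
Surcharge rectangle: K_a q H = 0.3697×45×3.7 = 61.55 kN/m.
Total = 51.62 + 61.55 = 113.2 kN/m.

113 kN/m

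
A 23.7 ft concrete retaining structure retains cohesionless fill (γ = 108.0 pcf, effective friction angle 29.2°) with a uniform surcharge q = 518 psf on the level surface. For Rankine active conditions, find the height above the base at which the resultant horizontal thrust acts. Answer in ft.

K_a = 0.3442.
Triangular part P₁ = ½K_aγH² = 10440 at H/3 = 7.900 ft; rectangular part P₂ = K_a q H = 4226 at H/2 = 11.85 ft.
ȳ = (P₁·7.900 + P₂·11.85)/(P₁+P₂) = 9.038 ft.

9.04 ft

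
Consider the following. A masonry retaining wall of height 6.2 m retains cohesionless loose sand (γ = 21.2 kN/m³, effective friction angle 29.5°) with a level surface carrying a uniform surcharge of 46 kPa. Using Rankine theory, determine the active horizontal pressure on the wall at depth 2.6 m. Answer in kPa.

34.4 kPa

K_a = (1 − sin φ)/(1 + sin φ) = 0.3401.
σ_v = γz + q = 21.2 × 2.6 + 46 = 101.1 kPa.
σ_h = K_a σ_v = 0.3401 × 101.1 = 34.39 kPa.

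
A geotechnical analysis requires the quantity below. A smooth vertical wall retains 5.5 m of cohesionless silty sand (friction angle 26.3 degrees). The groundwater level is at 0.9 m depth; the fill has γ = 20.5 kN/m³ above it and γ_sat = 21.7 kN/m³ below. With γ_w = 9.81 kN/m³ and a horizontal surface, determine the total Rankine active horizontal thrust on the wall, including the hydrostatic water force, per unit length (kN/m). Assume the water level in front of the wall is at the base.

188 kN/m

K_a = tan²(45° − φ/2) = 0.3859.
γ' = 21.7 − 9.81 = 11.89 kN/m³. Depth below WT = 4.6 m.
σ'_h at WT = K_a γ d_w = 7.120 kPa; at base = 7.120 + K_a γ' × 4.6 = 28.23 kPa.
P₁ (0–0.9 m) = ½×7.120×0.9 = 3.204. P₂ (0.9–5.5 m) = ½(7.120+28.23)×4.6 = 81.30.
P_w = ½ γ_w h₂² = 0.5×9.81×4.6² = 103.8. Total = 3.204+81.30+103.8 = 188.3 kN/m.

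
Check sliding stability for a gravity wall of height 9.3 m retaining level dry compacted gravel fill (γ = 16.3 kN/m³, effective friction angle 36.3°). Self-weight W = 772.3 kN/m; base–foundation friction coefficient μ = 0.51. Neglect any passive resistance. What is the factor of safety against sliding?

K_a = tan²(45° − 36.3°/2) = 0.2563.
P_a = ½K_aγH² = 0.5×0.2563×16.3×9.3² = 180.6 kN/m, acting at H/3 = 3.100 m above the base.
FS_sliding = μW / P_a = 0.51×772.3 / 180.6 = 2.180.

2.18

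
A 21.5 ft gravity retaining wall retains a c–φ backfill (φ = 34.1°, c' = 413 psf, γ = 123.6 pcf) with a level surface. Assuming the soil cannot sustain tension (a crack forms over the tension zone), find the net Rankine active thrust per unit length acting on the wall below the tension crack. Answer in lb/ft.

K_a = 0.2815; √K_a = 0.5306.
Tension-crack depth z_c = 2c/(γ√K_a) = 2×413/(123.6×0.5306) = 12.60 ft.
σ_a at base = K_a γ H − 2c√K_a = 0.2815×123.6×21.5 − 2×413×0.5306 = 309.9 psf.
P_a = ½ × 309.9 × (H − z_c) = 0.5×309.9×8.905 = 1380 lb/ft.

1380 lb/ft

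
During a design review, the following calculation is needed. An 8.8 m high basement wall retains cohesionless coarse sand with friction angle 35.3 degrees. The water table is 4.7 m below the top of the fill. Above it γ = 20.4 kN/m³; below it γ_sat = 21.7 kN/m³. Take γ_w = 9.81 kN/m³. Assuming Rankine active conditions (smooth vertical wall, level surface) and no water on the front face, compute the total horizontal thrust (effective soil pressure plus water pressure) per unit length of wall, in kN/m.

K_a = tan²(45° − φ/2) = 0.2675.
γ' = 21.7 − 9.81 = 11.89 kN/m³. Depth below WT = 4.1 m.
σ'_h at WT = K_a γ d_w = 25.65 kPa; at base = 25.65 + K_a γ' × 4.1 = 38.69 kPa.
P₁ (0–4.7 m) = ½×25.65×4.7 = 60.28. P₂ (4.7–8.8 m) = ½(25.65+38.69)×4.1 = 131.9.
P_w = ½ γ_w h₂² = 0.5×9.81×4.1² = 82.45. Total = 60.28+131.9+82.45 = 274.6 kN/m.

275 kN/m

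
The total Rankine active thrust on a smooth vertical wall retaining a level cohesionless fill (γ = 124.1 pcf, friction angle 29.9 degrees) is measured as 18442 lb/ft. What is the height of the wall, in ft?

K_a = 0.3347. P_a = ½ K_a γ H² ⇒ H = √(2P_a/(K_a γ)).
H = √(2×18442/(0.3347×124.1)) = 29.80 ft.

29.8 ft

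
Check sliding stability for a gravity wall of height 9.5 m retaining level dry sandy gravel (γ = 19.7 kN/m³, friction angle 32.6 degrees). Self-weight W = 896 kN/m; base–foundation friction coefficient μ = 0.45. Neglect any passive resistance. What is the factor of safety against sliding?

K_a = tan²(45° − 32.6°/2) = 0.2997.
P_a = ½K_aγH² = 0.5×0.2997×19.7×9.5² = 266.5 kN/m, acting at H/3 = 3.167 m above the base.
FS_sliding = μW / P_a = 0.45×896 / 266.5 = 1.513.

1.51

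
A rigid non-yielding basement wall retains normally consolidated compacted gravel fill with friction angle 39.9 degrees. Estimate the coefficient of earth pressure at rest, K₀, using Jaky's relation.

K₀ = 1 − sin φ' = 1 − sin 39.9° = 0.3586.

0.359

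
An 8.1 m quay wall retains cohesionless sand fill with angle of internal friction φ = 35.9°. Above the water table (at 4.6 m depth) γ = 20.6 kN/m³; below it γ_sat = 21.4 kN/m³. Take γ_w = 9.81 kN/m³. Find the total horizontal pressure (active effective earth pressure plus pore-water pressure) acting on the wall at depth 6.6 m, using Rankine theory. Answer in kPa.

K_a = (1 − sin φ)/(1 + sin φ) = 0.2607.
γ' = 21.4 − 9.81 = 11.59 kN/m³.
Effective vertical stress at 6.6 m: σ'_v = 20.6×4.6 + 11.59×2.00 = 117.9 kPa.
σ'_h = K_a σ'_v = 0.2607 × 117.9 = 30.75 kPa; u = γ_w × 2.00 = 19.62 kPa.
Total σ_h = 30.75 + 19.62 = 50.37 kPa.

50.4 kPa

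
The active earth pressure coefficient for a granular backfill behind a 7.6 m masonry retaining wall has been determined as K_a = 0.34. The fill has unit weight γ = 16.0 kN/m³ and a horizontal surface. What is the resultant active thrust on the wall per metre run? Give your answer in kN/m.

157 kN/m

P = ½ K_a γ H² = 0.5 × 0.34 × 16.0 × 7.6² = 157.1 kN/m.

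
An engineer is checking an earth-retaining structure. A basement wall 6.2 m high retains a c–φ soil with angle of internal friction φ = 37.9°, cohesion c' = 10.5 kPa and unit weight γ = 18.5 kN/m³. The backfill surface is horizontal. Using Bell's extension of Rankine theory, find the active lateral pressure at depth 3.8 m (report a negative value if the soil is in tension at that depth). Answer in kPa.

K_a = (1 − sin φ)/(1 + sin φ) = 0.2389.
σ_a = K_a γ z − 2c√K_a = 0.2389×18.5×3.8 − 2×10.5×0.4888 = 6.532 kPa.

6.53 kPa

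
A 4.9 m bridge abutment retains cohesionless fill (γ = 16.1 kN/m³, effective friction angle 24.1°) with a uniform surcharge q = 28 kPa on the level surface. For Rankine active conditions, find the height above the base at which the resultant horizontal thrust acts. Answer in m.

K_a = 0.4201.
Triangular part P₁ = ½K_aγH² = 81.20 at H/3 = 1.633 m; rectangular part P₂ = K_a q H = 57.64 at H/2 = 2.450 m.
ȳ = (P₁·1.633 + P₂·2.450)/(P₁+P₂) = 1.972 m.

1.97 m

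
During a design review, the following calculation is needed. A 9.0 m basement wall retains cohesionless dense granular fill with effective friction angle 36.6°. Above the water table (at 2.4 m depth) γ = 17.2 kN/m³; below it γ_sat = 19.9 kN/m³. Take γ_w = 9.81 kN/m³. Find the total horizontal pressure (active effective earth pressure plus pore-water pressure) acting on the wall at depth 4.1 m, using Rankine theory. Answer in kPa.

31.5 kPa

K_a = (1 − sin φ)/(1 + sin φ) = 0.2530.
γ' = 19.9 − 9.81 = 10.09 kN/m³.
Effective vertical stress at 4.1 m: σ'_v = 17.2×2.4 + 10.09×1.70 = 58.43 kPa.
σ'_h = K_a σ'_v = 0.2530 × 58.43 = 14.78 kPa; u = γ_w × 1.70 = 16.68 kPa.
Total σ_h = 14.78 + 16.68 = 31.46 kPa.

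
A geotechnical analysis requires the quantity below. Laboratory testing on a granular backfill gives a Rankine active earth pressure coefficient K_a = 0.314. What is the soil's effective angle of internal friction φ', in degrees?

K_a = tan²(45° − φ/2) ⇒ 45° − φ/2 = arctan(√0.314) = 29.26°.
φ = 2(45° − 29.26°) = 31.47°.

31.5°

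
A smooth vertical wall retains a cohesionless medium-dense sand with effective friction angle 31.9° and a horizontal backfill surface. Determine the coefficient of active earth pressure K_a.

K_a = (1 − sin φ)/(1 + sin φ) = (1 − sin 31.9°)/(1 + sin 31.9°) = 0.3085.

0.309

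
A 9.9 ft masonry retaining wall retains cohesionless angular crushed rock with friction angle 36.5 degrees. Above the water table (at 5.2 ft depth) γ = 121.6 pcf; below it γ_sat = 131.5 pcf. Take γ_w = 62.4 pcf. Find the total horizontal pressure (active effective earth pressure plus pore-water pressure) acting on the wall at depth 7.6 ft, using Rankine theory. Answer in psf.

K_a = (1 − sin φ)/(1 + sin φ) = 0.2541.
γ' = 131.5 − 62.4 = 69.10 pcf.
Effective vertical stress at 7.6 ft: σ'_v = 121.6×5.2 + 69.10×2.40 = 798.2 psf.
σ'_h = K_a σ'_v = 0.2541 × 798.2 = 202.8 psf; u = γ_w × 2.40 = 149.8 psf.
Total σ_h = 202.8 + 149.8 = 352.5 psf.

353 psf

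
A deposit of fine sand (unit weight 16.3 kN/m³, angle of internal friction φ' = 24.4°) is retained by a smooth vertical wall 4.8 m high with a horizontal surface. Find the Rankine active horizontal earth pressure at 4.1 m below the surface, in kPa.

K_a = (1 − sin φ)/(1 + sin φ) = 0.4153.
σ_h = K_a γ z = 0.4153 × 16.3 × 4.1 = 27.76 kPa.

27.8 kPa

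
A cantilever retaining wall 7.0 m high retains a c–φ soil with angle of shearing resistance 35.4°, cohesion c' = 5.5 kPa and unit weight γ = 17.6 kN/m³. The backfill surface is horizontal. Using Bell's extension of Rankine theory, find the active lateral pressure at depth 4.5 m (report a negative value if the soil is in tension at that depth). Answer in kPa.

K_a = (1 − sin φ)/(1 + sin φ) = 0.2664.
σ_a = K_a γ z − 2c√K_a = 0.2664×17.6×4.5 − 2×5.5×0.5161 = 15.42 kPa.

15.4 kPa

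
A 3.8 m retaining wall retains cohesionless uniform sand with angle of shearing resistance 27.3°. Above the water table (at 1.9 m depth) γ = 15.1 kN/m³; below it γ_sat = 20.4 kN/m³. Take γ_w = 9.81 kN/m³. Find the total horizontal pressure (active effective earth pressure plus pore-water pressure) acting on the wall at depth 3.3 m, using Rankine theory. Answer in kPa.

29.9 kPa

K_a = (1 − sin φ)/(1 + sin φ) = 0.3711.
γ' = 20.4 − 9.81 = 10.59 kN/m³.
Effective vertical stress at 3.3 m: σ'_v = 15.1×1.9 + 10.59×1.40 = 43.52 kPa.
σ'_h = K_a σ'_v = 0.3711 × 43.52 = 16.15 kPa; u = γ_w × 1.40 = 13.73 kPa.
Total σ_h = 16.15 + 13.73 = 29.88 kPa.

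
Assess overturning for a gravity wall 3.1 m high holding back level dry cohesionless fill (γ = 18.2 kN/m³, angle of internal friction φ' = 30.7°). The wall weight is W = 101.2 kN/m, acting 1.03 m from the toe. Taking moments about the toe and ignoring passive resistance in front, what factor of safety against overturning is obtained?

3.56

K_a = tan²(45° − 30.7°/2) = 0.3240.
P_a = ½K_aγH² = 0.5×0.3240×18.2×3.1² = 28.34 kN/m, acting at H/3 = 1.033 m above the base.
Overturning moment M_o = P_a × H/3 = 28.34 × 1.033 = 29.28.
Resisting moment M_r = W × 1.03 = 101.2 × 1.03 = 104.2.
FS_overturning = M_r/M_o = 104.2/29.28 = 3.560.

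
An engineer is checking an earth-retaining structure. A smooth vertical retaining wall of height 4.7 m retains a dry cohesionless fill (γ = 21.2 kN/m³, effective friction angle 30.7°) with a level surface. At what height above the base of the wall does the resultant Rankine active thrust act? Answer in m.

K_a = 0.3240.
The pressure distribution is triangular, so the resultant acts at H/3 above the base = 4.7/3 = 1.567 m.

1.57 m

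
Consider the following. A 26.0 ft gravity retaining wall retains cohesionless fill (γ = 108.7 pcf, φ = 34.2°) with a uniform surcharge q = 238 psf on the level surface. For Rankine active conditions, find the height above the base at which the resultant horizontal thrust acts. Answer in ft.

K_a = 0.2803.
Triangular part P₁ = ½K_aγH² = 10300 at H/3 = 8.667 ft; rectangular part P₂ = K_a q H = 1735 at H/2 = 13.00 ft.
ȳ = (P₁·8.667 + P₂·13.00)/(P₁+P₂) = 9.291 ft.

9.29 ft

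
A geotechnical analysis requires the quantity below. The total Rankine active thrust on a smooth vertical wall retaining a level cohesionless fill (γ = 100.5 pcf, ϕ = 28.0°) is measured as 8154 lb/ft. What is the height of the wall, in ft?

K_a = 0.3610. P_a = ½ K_a γ H² ⇒ H = √(2P_a/(K_a γ)).
H = √(2×8154/(0.3610×100.5)) = 21.20 ft.

21.2 ft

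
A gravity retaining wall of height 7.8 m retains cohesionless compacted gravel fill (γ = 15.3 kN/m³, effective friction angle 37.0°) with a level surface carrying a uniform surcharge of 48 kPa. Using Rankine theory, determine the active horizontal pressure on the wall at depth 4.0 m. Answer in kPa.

27.1 kPa

K_a = (1 − sin φ)/(1 + sin φ) = 0.2486.
σ_v = γz + q = 15.3 × 4.0 + 48 = 109.2 kPa.
σ_h = K_a σ_v = 0.2486 × 109.2 = 27.15 kPa.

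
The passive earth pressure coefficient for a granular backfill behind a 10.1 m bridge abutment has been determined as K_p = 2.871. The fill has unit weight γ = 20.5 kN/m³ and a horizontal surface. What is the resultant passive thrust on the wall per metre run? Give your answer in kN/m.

3000 kN/m

P = ½ K_p γ H² = 0.5 × 2.871 × 20.5 × 10.1² = 3002 kN/m.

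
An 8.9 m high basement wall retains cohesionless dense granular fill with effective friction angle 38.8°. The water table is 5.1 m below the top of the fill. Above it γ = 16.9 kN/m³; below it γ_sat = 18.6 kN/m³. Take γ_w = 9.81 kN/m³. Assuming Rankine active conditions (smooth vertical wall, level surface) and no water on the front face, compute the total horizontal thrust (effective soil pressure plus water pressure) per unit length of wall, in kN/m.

211 kN/m

K_a = tan²(45° − φ/2) = 0.2296.
γ' = 18.6 − 9.81 = 8.790 kN/m³. Depth below WT = 3.8 m.
σ'_h at WT = K_a γ d_w = 19.79 kPa; at base = 19.79 + K_a γ' × 3.8 = 27.45 kPa.
P₁ (0–5.1 m) = ½×19.79×5.1 = 50.45. P₂ (5.1–8.9 m) = ½(19.79+27.45)×3.8 = 89.75.
P_w = ½ γ_w h₂² = 0.5×9.81×3.8² = 70.83. Total = 50.45+89.75+70.83 = 211.0 kN/m.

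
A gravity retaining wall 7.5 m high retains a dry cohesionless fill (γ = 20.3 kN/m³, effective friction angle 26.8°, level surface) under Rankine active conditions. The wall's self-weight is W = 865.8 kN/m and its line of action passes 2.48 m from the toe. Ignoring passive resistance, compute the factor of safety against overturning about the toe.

K_a = tan²(45° − 26.8°/2) = 0.3785.
P_a = ½K_aγH² = 0.5×0.3785×20.3×7.5² = 216.1 kN/m, acting at H/3 = 2.500 m above the base.
Overturning moment M_o = P_a × H/3 = 216.1 × 2.500 = 540.2.
Resisting moment M_r = W × 2.48 = 865.8 × 2.48 = 2147.
FS_overturning = M_r/M_o = 2147/540.2 = 3.975.

3.97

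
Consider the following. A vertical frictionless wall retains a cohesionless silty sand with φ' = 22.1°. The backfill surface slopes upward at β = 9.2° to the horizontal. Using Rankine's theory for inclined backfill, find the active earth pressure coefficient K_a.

0.481

K_a = cos β · (cos β − √(cos²β − cos²φ)) / (cos β + √(cos²β − cos²φ)).
cos β = 0.9871, cos φ = 0.9265, √(cos²β − cos²φ) = 0.3406.
K_a = 0.9871 × (0.9871 − 0.3406)/(0.9871 + 0.3406) = 0.4807.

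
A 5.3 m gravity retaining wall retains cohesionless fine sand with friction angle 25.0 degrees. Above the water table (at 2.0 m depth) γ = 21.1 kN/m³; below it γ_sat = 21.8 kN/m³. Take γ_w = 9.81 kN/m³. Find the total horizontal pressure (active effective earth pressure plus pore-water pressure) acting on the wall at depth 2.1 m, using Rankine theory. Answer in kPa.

K_a = (1 − sin φ)/(1 + sin φ) = 0.4059.
γ' = 21.8 − 9.81 = 11.99 kN/m³.
Effective vertical stress at 2.1 m: σ'_v = 21.1×2.0 + 11.99×0.100 = 43.40 kPa.
σ'_h = K_a σ'_v = 0.4059 × 43.40 = 17.61 kPa; u = γ_w × 0.100 = 0.9810 kPa.
Total σ_h = 17.61 + 0.9810 = 18.59 kPa.

18.6 kPa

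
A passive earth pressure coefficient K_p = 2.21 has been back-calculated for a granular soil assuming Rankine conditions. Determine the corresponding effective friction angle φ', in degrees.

22.1°

K_p = (1+sin φ)/(1−sin φ) ⇒ sin φ = (K_p − 1)/(K_p + 1) = 0.3769.
φ = arcsin(0.3769) = 22.14°.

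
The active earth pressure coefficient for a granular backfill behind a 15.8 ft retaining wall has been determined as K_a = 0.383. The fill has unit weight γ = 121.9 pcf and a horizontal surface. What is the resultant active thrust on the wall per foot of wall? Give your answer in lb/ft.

5830 lb/ft

P = ½ K_a γ H² = 0.5 × 0.383 × 121.9 × 15.8² = 5828 lb/ft.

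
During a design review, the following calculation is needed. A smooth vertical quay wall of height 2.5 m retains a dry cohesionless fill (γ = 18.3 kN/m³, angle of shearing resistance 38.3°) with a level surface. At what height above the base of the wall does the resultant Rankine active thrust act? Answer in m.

K_a = 0.2347.
The pressure distribution is triangular, so the resultant acts at H/3 above the base = 2.5/3 = 0.8333 m.

0.833 m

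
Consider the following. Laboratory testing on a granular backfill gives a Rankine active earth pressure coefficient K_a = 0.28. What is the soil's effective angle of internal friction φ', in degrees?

K_a = tan²(45° − φ/2) ⇒ 45° − φ/2 = arctan(√0.28) = 27.89°.
φ = 2(45° − 27.89°) = 34.23°.

34.2°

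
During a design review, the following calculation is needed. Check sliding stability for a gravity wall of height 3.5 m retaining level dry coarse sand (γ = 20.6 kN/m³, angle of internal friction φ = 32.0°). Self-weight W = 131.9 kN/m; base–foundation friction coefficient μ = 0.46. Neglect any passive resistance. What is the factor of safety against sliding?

1.57

K_a = tan²(45° − 32.0°/2) = 0.3073.
P_a = ½K_aγH² = 0.5×0.3073×20.6×3.5² = 38.77 kN/m, acting at H/3 = 1.167 m above the base.
FS_sliding = μW / P_a = 0.46×131.9 / 38.77 = 1.565.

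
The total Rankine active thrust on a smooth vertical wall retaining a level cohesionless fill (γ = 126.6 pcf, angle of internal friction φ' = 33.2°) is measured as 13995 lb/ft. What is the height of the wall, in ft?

27.5 ft

K_a = 0.2924. P_a = ½ K_a γ H² ⇒ H = √(2P_a/(K_a γ)).
H = √(2×13995/(0.2924×126.6)) = 27.50 ft.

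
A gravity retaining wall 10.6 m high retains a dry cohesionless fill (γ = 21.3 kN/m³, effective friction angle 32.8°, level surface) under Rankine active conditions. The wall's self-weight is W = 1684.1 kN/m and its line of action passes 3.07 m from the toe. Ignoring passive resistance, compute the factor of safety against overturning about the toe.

4.11

K_a = tan²(45° − 32.8°/2) = 0.2973.
P_a = ½K_aγH² = 0.5×0.2973×21.3×10.6² = 355.7 kN/m, acting at H/3 = 3.533 m above the base.
Overturning moment M_o = P_a × H/3 = 355.7 × 3.533 = 1257.
Resisting moment M_r = W × 3.07 = 1684.1 × 3.07 = 5170.
FS_overturning = M_r/M_o = 5170/1257 = 4.114.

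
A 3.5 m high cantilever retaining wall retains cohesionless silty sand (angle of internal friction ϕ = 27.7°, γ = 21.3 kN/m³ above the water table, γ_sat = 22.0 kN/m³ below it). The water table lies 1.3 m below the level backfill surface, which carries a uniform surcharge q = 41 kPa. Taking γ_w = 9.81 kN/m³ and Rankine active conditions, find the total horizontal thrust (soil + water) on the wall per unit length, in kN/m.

K_a = tan²(45° − φ/2) = 0.3653.
γ' = 22.0 − 9.81 = 12.19 kN/m³. h₂ = H − d_w = 2.2 m.
σ'_h: at surface K_a·q = 14.98; at WT K_a(q+γd_w) = 25.09; at base K_a(q+γd_w+γ'h₂) = 34.89 kPa.
P₁ = ½(14.98+25.09)×1.3 = 26.05; P₂ = ½(25.09+34.89)×2.2 = 65.99; P_w = ½γ_w h₂² = 23.74.
Total = 26.05+65.99+23.74 = 115.8 kN/m.

116 kN/m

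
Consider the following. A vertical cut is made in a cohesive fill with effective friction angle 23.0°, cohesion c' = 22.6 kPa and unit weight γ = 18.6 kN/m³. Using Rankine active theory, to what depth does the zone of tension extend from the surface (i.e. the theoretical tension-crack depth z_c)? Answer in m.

K_a = tan²(45° − 23.0°/2) = 0.4381; √K_a = 0.6619.
The active pressure is zero where K_a γ z = 2c√K_a, so z_c = 2c/(γ√K_a) = 2×22.6/(18.6×0.6619) = 3.671 m.

3.67 m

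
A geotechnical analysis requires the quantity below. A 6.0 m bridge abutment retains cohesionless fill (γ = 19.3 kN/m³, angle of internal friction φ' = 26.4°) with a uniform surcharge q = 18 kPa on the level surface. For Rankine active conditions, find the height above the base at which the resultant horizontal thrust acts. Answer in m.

K_a = 0.3844.
Triangular part P₁ = ½K_aγH² = 133.6 at H/3 = 2.000 m; rectangular part P₂ = K_a q H = 41.52 at H/2 = 3.000 m.
ȳ = (P₁·2.000 + P₂·3.000)/(P₁+P₂) = 2.237 m.

2.24 m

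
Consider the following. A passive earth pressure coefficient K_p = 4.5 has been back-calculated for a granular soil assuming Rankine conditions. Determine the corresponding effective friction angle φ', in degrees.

K_p = (1+sin φ)/(1−sin φ) ⇒ sin φ = (K_p − 1)/(K_p + 1) = 0.6364.
φ = arcsin(0.6364) = 39.52°.

39.5°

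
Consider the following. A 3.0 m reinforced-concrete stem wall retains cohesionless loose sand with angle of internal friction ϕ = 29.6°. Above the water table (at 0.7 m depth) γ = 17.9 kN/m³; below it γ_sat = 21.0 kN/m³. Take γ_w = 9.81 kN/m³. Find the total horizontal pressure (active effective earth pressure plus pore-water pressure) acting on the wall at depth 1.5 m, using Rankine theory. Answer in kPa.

K_a = (1 − sin φ)/(1 + sin φ) = 0.3387.
γ' = 21.0 − 9.81 = 11.19 kN/m³.
Effective vertical stress at 1.5 m: σ'_v = 17.9×0.7 + 11.19×0.800 = 21.48 kPa.
σ'_h = K_a σ'_v = 0.3387 × 21.48 = 7.277 kPa; u = γ_w × 0.800 = 7.848 kPa.
Total σ_h = 7.277 + 7.848 = 15.12 kPa.

15.1 kPa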